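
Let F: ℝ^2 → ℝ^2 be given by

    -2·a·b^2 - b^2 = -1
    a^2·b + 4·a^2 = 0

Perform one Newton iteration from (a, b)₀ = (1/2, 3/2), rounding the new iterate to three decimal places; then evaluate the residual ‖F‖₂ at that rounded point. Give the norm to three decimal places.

At (1/2, 3/2): F = (-3.500, 1.375).
Jacobian J = [[-2·b^2, -4·a·b - 2·b], [2·a·b + 8·a, a^2]].
At the point, J = [[-4.500, -6.000], [5.500, 0.250]] (det J = 31.875).
Solving J·Δ = −F gives Δ = (-0.231, -0.410).
Then the next iterate is (a, b)₁ = (0.269, 1.090).
Re-evaluating at (0.269, 1.090): F = (-0.82730, 0.36832), so ‖F‖₂ = 0.906.

0.906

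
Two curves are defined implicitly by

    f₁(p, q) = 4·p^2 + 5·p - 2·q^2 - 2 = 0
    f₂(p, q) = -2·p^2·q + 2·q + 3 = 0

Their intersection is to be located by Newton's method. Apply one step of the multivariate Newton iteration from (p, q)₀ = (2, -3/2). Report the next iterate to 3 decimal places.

(1.045, -1.409)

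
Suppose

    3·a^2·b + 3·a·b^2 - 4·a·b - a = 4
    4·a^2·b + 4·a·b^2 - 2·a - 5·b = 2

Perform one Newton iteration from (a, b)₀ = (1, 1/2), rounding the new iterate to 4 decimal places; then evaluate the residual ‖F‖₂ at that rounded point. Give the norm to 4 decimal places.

56.4403

At (1, 1/2): F = (-4.7500, -3.5000).
Jacobian J = [[6·a·b + 3·b^2 - 4·b - 1, 3·a^2 + 6·a·b - 4·a], [8·a·b + 4·b^2 - 2, 4·a^2 + 8·a·b - 5]].
At the point, J = [[0.7500, 2.0000], [3.0000, 3.0000]] (det J = -3.7500).
Solving J·Δ = −F gives Δ = (-1.9333, 3.1000).
Then the next iterate is (a, b)₁ = (-0.9333, 3.6000).
Re-evaluating at (-0.9333, 3.6000): F = (-16.506556, -53.972568), so ‖F‖₂ = 56.4403.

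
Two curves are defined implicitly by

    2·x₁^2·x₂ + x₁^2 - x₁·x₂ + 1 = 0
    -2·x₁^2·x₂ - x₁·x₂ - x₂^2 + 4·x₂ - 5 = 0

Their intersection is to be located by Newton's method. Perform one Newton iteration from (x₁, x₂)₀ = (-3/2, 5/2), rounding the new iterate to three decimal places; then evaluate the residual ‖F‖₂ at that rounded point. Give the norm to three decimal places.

At (-3/2, 5/2): F = (18.250, -8.750).
Jacobian J = [[4·x₁·x₂ + 2·x₁ - x₂, 2·x₁^2 - x₁], [-4·x₁·x₂ - x₂, -2·x₁^2 - x₁ - 2·x₂ + 4]].
At the point, J = [[-20.500, 6.000], [12.500, -4.000]] (det J = 7.000).
Solving J·Δ = −F gives Δ = (2.929, 6.964).
Then the next iterate is (x₁, x₂)₁ = (1.429, 9.464).
Re-evaluating at (1.429, 9.464): F = (28.16974, -108.88710), so ‖F‖₂ = 112.472.

112.472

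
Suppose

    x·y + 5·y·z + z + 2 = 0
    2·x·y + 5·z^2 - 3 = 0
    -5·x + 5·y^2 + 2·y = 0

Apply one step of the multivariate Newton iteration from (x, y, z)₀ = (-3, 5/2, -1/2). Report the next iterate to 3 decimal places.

At (-3, 5/2, -1/2): F = (-12.250, -16.750, 51.250).
Jacobian J = [[y, x + 5·z, 5·y + 1], [2·y, 2·x, 10·z], [-5, 10·y + 2, 0]].
At the point, J = [[2.500, -5.500, 13.500], [5.000, -6.000, -5.000], [-5.000, 27.000, 0.000]] (det J = 1617.500).
Solving J·Δ = −F gives Δ = (1.359, -1.646, -0.015).
Then the next iterate is (x, y, z)₁ = (-1.641, 0.854, -0.515).

(-1.641, 0.854, -0.515)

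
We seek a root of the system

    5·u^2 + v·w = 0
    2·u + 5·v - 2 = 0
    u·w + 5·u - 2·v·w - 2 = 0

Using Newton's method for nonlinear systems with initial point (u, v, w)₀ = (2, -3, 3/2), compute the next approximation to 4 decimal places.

At (2, -3, 3/2): F = (15.5000, -13.0000, 20.0000).
Jacobian J = [[10·u, w, v], [2, 5, 0], [w + 5, -2·w, u - 2·v]].
At the point, J = [[20.0000, 1.5000, -3.0000], [2.0000, 5.0000, 0.0000], [6.5000, -3.0000, 8.0000]] (det J = 891.5000).
Solving J·Δ = −F gives Δ = (-1.0757, 3.0303, -0.4896).
Then the next iterate is (u, v, w)₁ = (0.9243, 0.0303, 1.0104).

(0.9243, 0.0303, 1.0104)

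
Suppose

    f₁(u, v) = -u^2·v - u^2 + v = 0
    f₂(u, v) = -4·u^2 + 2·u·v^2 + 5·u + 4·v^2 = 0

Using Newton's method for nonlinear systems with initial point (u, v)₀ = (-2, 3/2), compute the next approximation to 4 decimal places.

At (-2, 3/2): F = (-8.5000, -26.0000).
Jacobian J = [[-2·u·v - 2·u, -u^2 + 1], [-8·u + 2·v^2 + 5, 4·u·v + 8·v]].
At the point, J = [[10.0000, -3.0000], [25.5000, 0.0000]] (det J = 76.5000).
Solving J·Δ = −F gives Δ = (1.0196, 0.5654).
Then the next iterate is (u, v)₁ = (-0.9804, 2.0654).

(-0.9804, 2.0654)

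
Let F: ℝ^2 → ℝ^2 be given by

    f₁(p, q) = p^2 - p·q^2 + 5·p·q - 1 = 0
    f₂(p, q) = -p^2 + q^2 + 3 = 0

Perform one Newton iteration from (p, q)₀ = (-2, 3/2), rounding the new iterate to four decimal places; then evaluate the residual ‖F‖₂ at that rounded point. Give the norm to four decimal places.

At (-2, 3/2): F = (-7.5000, 1.2500).
Jacobian J = [[2·p - q^2 + 5·q, -2·p·q + 5·p], [-2·p, 2·q]].
At the point, J = [[1.2500, -4.0000], [4.0000, 3.0000]] (det J = 19.7500).
Solving J·Δ = −F gives Δ = (0.8861, -1.5981).
Then the next iterate is (p, q)₁ = (-1.1139, -0.0981).
Re-evaluating at (-1.1139, -0.0981): F = (0.797861, 1.768850), so ‖F‖₂ = 1.9405.

1.9405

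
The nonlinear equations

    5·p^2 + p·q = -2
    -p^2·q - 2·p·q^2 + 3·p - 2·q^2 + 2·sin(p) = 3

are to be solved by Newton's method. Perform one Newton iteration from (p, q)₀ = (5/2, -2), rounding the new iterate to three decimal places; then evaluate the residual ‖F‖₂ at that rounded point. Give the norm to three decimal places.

8.391

At (5/2, -2): F = (28.250, -9.80306).
Jacobian J = [[10·p + q, p], [-2·p·q - 2·q^2 + 2·cos(p) + 3, -p^2 - 4·p·q - 4·q]].
At the point, J = [[23.000, 2.500], [3.39771, 21.750]] (det J = 491.75572).
Solving J·Δ = −F gives Δ = (-1.299, 0.654).
Then the next iterate is (p, q)₁ = (1.201, -1.346).
Re-evaluating at (1.201, -1.346): F = (7.59546, -3.56590), so ‖F‖₂ = 8.391.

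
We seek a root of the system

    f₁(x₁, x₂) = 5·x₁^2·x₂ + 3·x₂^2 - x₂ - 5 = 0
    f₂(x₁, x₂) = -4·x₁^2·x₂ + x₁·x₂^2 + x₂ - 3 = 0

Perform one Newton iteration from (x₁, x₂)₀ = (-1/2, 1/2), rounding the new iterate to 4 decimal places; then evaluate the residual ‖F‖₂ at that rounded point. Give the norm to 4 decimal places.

64.2894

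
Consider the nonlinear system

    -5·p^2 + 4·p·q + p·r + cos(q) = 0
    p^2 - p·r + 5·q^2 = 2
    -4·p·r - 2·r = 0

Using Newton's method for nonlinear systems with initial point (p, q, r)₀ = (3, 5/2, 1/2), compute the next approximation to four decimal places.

(1.5311, 1.3183, 0.2098)

At (3, 5/2, 1/2): F = (-14.301144, 36.7500, -7.0000).
Jacobian J = [[-10·p + 4·q + r, 4·p - sin(q), p], [2·p - r, 10·q, -p], [-4·r, 0, -4·p - 2]].
At the point, J = [[-19.5000, 11.401528, 3.0000], [5.5000, 25.0000, -3.0000], [-2.0000, 0.0000, -14.0000]] (det J = 7921.326812).
Solving J·Δ = −F gives Δ = (-1.4689, -1.1817, -0.2902).
Then the next iterate is (p, q, r)₁ = (1.5311, 1.3183, 0.2098).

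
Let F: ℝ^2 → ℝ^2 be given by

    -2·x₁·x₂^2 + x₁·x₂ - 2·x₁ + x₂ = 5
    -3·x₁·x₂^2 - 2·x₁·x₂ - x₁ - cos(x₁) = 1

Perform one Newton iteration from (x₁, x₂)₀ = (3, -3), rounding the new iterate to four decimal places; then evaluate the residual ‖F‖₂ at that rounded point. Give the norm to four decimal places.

At (3, -3): F = (-77.0000, -66.010008).
Jacobian J = [[-2·x₂^2 + x₂ - 2, -4·x₁·x₂ + x₁ + 1], [-3·x₂^2 - 2·x₂ + sin(x₁) - 1, -6·x₁·x₂ - 2·x₁]].
At the point, J = [[-23.0000, 40.0000], [-21.858880, 48.0000]] (det J = -229.644800).
Solving J·Δ = −F gives Δ = (-4.5967, -0.7181).
Then the next iterate is (x₁, x₂)₁ = (-1.5967, -3.7181).
Re-evaluating at (-1.5967, -3.7181): F = (44.558406, 54.968845), so ‖F‖₂ = 70.7603.

70.7603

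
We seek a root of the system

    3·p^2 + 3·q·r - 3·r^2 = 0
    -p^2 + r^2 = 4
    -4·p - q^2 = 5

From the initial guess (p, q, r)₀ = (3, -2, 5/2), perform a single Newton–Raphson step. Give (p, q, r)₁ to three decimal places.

At (3, -2, 5/2): F = (-6.750, -6.750, -21.000).
Jacobian J = [[6·p, 3·r, 3·q - 6·r], [-2·p, 0, 2·r], [-4, -2·q, 0]].
At the point, J = [[18.000, 7.500, -21.000], [-6.000, 0.000, 5.000], [-4.000, 4.000, 0.000]] (det J = -6.000).
Solving J·Δ = −F gives Δ = (-14.250, -9.000, -15.750).
Then the next iterate is (p, q, r)₁ = (-11.250, -11.000, -13.250).

(-11.250, -11.000, -13.250)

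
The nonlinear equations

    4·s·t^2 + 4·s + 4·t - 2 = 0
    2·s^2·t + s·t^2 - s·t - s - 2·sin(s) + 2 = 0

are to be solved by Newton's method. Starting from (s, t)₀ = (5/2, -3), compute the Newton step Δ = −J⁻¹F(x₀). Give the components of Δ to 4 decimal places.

At (5/2, -3): F = (86.0000, -9.196944).
Jacobian J = [[4·t^2 + 4, 8·s·t + 4], [4·s·t + t^2 - t - 2·cos(s) - 1, 2·s^2 + 2·s·t - s]].
At the point, J = [[40.0000, -56.0000], [-17.397713, -5.0000]] (det J = -1174.271915).
Solving J·Δ = −F gives Δ = (-0.8048, 0.9609).

(-0.8048, 0.9609)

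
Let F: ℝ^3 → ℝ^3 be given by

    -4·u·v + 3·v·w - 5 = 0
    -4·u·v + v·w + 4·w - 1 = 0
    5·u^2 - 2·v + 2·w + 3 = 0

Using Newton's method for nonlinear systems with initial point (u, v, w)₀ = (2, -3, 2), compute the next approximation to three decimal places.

At (2, -3, 2): F = (1.000, 25.000, 33.000).
Jacobian J = [[-4·v, -4·u + 3·w, 3·v], [-4·v, -4·u + w, v + 4], [10·u, -2, 2]].
At the point, J = [[12.000, -2.000, -9.000], [12.000, -6.000, 1.000], [20.000, -2.000, 2.000]] (det J = -976.000).
Solving J·Δ = −F gives Δ = (-1.340, 1.164, -1.934).
Then the next iterate is (u, v, w)₁ = (0.660, -1.836, 0.066).

(0.660, -1.836, 0.066)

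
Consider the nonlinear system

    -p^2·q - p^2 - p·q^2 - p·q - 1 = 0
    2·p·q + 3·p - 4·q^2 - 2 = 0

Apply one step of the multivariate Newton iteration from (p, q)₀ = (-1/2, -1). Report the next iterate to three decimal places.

(15.333, -2.333)

At (-1/2, -1): F = (-1.000, -6.500).
Jacobian J = [[-2·p·q - 2·p - q^2 - q, -p^2 - 2·p·q - p], [2·q + 3, 2·p - 8·q]].
At the point, J = [[0.000, -0.750], [1.000, 7.000]] (det J = 0.750).
Solving J·Δ = −F gives Δ = (15.833, -1.333).
Then the next iterate is (p, q)₁ = (15.333, -2.333).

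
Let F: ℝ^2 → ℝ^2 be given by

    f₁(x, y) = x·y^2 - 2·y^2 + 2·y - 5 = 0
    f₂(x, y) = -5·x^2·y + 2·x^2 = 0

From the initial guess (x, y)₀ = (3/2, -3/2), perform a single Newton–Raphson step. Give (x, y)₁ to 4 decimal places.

(1.7226, 0.9640)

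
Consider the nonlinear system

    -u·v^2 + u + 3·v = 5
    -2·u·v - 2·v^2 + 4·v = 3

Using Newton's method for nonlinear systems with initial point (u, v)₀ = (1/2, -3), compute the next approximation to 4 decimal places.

(-0.0769, -0.7692)

At (1/2, -3): F = (-18.0000, -30.0000).
Jacobian J = [[-v^2 + 1, -2·u·v + 3], [-2·v, -2·u - 4·v + 4]].
At the point, J = [[-8.0000, 6.0000], [6.0000, 15.0000]] (det J = -156.0000).
Solving J·Δ = −F gives Δ = (-0.5769, 2.2308).
Then the next iterate is (u, v)₁ = (-0.0769, -0.7692).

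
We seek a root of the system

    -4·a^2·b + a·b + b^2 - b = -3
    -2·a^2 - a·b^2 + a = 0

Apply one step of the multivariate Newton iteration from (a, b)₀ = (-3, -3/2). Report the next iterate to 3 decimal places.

(-1.500, -1.291)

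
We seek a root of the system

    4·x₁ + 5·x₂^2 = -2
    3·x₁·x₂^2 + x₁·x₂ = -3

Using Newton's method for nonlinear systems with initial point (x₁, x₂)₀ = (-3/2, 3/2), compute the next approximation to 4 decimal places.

At (-3/2, 3/2): F = (7.2500, -9.3750).
Jacobian J = [[4, 10·x₂], [3·x₂^2 + x₂, 6·x₁·x₂ + x₁]].
At the point, J = [[4.0000, 15.0000], [8.2500, -15.0000]] (det J = -183.7500).
Solving J·Δ = −F gives Δ = (0.1735, -0.5296).
Then the next iterate is (x₁, x₂)₁ = (-1.3265, 0.9704).

(-1.3265, 0.9704)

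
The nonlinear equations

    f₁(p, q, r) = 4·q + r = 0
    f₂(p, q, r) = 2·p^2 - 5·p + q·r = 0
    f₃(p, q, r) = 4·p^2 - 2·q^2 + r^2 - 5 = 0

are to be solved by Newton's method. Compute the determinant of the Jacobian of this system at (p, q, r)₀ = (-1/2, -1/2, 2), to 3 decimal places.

114.000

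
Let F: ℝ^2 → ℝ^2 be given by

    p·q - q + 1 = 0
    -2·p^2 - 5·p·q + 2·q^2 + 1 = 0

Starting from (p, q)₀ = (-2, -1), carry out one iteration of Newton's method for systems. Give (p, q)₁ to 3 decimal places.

(-1.364, 0.121)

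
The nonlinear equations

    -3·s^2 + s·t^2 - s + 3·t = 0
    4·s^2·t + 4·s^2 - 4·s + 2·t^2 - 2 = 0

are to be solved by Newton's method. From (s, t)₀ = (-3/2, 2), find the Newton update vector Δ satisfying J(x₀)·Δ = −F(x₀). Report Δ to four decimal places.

(-0.3304, -3.0714)

At (-3/2, 2): F = (-5.2500, 39.0000).
Jacobian J = [[-6·s + t^2 - 1, 2·s·t + 3], [8·s·t + 8·s - 4, 4·s^2 + 4·t]].
At the point, J = [[12.0000, -3.0000], [-40.0000, 17.0000]] (det J = 84.0000).
Solving J·Δ = −F gives Δ = (-0.3304, -3.0714).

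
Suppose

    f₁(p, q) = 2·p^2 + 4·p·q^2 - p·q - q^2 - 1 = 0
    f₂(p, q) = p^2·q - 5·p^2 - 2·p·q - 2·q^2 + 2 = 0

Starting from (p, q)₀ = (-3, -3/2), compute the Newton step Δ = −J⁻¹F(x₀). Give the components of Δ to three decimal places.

At (-3, -3/2): F = (-16.750, -70.000).
Jacobian J = [[4·p + 4·q^2 - q, 8·p·q - p - 2·q], [2·p·q - 10·p - 2·q, p^2 - 2·p - 4·q]].
At the point, J = [[-1.500, 42.000], [42.000, 21.000]] (det J = -1795.500).
Solving J·Δ = −F gives Δ = (1.442, 0.450).

(1.442, 0.450)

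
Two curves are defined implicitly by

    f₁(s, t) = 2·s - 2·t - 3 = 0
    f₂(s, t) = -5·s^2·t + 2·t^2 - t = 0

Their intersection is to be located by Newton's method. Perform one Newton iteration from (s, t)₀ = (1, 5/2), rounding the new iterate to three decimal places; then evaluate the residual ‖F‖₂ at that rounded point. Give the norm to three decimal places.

At (1, 5/2): F = (-6.000, -2.500).
Jacobian J = [[2, -2], [-10·s·t, -5·s^2 + 4·t - 1]].
At the point, J = [[2.000, -2.000], [-25.000, 4.000]] (det J = -42.000).
Solving J·Δ = −F gives Δ = (-0.690, -3.690).
Then the next iterate is (s, t)₁ = (0.310, -1.190).
Re-evaluating at (0.310, -1.190): F = (0.000, 4.59399), so ‖F‖₂ = 4.594.

4.594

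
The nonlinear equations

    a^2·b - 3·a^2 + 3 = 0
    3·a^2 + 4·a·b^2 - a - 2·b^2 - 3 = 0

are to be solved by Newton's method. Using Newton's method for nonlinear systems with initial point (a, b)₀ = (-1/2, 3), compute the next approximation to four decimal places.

At (-1/2, 3): F = (3.0000, -37.7500).
Jacobian J = [[2·a·b - 6·a, a^2], [6·a + 4·b^2 - 1, 8·a·b - 4·b]].
At the point, J = [[0.0000, 0.2500], [32.0000, -24.0000]] (det J = -8.0000).
Solving J·Δ = −F gives Δ = (-7.8203, -12.0000).
Then the next iterate is (a, b)₁ = (-8.3203, -9.0000).

(-8.3203, -9.0000)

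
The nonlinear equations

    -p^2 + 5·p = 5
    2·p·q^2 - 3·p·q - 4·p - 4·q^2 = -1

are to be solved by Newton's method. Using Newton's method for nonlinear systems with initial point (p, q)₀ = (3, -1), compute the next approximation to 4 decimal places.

At (3, -1): F = (1.0000, 0.0000).
Jacobian J = [[-2·p + 5, 0], [2·q^2 - 3·q - 4, 4·p·q - 3·p - 8·q]].
At the point, J = [[-1.0000, 0.0000], [1.0000, -13.0000]] (det J = 13.0000).
Solving J·Δ = −F gives Δ = (1.0000, 0.0769).
Then the next iterate is (p, q)₁ = (4.0000, -0.9231).

(4.0000, -0.9231)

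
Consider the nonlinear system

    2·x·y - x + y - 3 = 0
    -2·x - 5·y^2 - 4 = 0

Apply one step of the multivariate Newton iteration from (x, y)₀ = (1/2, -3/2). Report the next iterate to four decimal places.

At (1/2, -3/2): F = (-6.5000, -16.2500).
Jacobian J = [[2·y - 1, 2·x + 1], [-2, -10·y]].
At the point, J = [[-4.0000, 2.0000], [-2.0000, 15.0000]] (det J = -56.0000).
Solving J·Δ = −F gives Δ = (-1.1607, 0.9286).
Then the next iterate is (x, y)₁ = (-0.6607, -0.5714).

(-0.6607, -0.5714)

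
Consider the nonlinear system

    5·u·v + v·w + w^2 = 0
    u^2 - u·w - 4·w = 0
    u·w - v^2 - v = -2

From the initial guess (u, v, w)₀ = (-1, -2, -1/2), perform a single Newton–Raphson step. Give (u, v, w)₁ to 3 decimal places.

At (-1, -2, -1/2): F = (11.250, 2.500, 0.500).
Jacobian J = [[5·v, 5·u + w, v + 2·w], [2·u - w, 0, -u - 4], [w, -2·v - 1, u]].
At the point, J = [[-10.000, -5.500, -3.000], [-1.500, 0.000, -3.000], [-0.500, 3.000, -1.000]] (det J = -76.500).
Solving J·Δ = −F gives Δ = (0.958, 0.111, 0.355).
Then the next iterate is (u, v, w)₁ = (-0.042, -1.889, -0.145).

(-0.042, -1.889, -0.145)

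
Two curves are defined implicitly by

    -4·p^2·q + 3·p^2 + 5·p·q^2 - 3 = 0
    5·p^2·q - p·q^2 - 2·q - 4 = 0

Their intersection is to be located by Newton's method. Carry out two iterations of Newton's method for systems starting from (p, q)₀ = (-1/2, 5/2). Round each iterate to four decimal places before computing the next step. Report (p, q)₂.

At (-1/2, 5/2): F = (-20.3750, -2.7500).
Jacobian J = [[-8·p·q + 6·p + 5·q^2, -4·p^2 + 10·p·q], [10·p·q - q^2, 5·p^2 - 2·p·q - 2]].
At the point, J = [[38.2500, -13.5000], [-18.7500, 1.7500]] (det J = -186.1875).
Solving J·Δ = −F gives Δ = (-0.3909, -2.6168).
Then the next iterate is (p, q)₁ = (-0.8909, -0.1168).
Round to (-0.8909, -0.1168) and repeat: F = (-0.308843, -4.217769), J = [[-6.109646, -2.134240], [1.026929, 1.760400]].
Δ = (-1.1146, 3.0461), so (p, q)₂ = (-2.0055, 2.9293).

(-2.0055, 2.9293)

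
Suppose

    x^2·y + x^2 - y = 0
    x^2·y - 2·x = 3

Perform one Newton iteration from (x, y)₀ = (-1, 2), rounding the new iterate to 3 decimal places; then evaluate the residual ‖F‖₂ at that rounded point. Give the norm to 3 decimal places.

0.098

At (-1, 2): F = (1.000, 1.000).
Jacobian J = [[2·x·y + 2·x, x^2 - 1], [2·x·y - 2, x^2]].
At the point, J = [[-6.000, 0.000], [-6.000, 1.000]] (det J = -6.000).
Solving J·Δ = −F gives Δ = (0.167, 0.000).
Then the next iterate is (x, y)₁ = (-0.833, 2.000).
Re-evaluating at (-0.833, 2.000): F = (0.08167, 0.05378), so ‖F‖₂ = 0.098.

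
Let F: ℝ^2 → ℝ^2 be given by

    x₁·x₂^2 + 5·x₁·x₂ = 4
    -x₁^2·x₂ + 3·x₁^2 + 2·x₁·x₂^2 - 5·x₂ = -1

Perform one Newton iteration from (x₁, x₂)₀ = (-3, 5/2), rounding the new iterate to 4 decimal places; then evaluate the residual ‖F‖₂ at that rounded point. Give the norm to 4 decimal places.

At (-3, 5/2): F = (-60.2500, -44.5000).
Jacobian J = [[x₂^2 + 5·x₂, 2·x₁·x₂ + 5·x₁], [-2·x₁·x₂ + 6·x₁ + 2·x₂^2, -x₁^2 + 4·x₁·x₂ - 5]].
At the point, J = [[18.7500, -30.0000], [9.5000, -44.0000]] (det J = -540.0000).
Solving J·Δ = −F gives Δ = (2.4370, -0.4852).
Then the next iterate is (x₁, x₂)₁ = (-0.5630, 2.0148).
Re-evaluating at (-0.5630, 2.0148): F = (-11.957115, -13.332628), so ‖F‖₂ = 17.9090.

17.9090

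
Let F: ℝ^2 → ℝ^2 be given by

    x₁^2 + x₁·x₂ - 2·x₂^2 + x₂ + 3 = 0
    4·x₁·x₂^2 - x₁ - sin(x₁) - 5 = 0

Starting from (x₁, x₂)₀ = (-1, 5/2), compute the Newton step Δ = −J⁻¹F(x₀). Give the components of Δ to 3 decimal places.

At (-1, 5/2): F = (-8.500, -28.15853).
Jacobian J = [[2·x₁ + x₂, x₁ - 4·x₂ + 1], [4·x₂^2 - cos(x₁) - 1, 8·x₁·x₂]].
At the point, J = [[0.500, -10.000], [23.45970, -20.000]] (det J = 224.59698).
Solving J·Δ = −F gives Δ = (0.497, -0.825).

(0.497, -0.825)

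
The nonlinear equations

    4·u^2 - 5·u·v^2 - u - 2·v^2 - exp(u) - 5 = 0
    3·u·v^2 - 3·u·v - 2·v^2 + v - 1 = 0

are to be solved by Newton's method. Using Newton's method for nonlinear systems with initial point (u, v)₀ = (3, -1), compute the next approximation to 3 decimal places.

At (3, -1): F = (-9.08554, 14.000).
Jacobian J = [[8·u - 5·v^2 - exp(u) - 1, -10·u·v - 4·v], [3·v^2 - 3·v, 6·u·v - 3·u - 4·v + 1]].
At the point, J = [[-2.08554, 34.000], [6.000, -22.000]] (det J = -158.11819).
Solving J·Δ = −F gives Δ = (-1.746, 0.160).
Then the next iterate is (u, v)₁ = (1.254, -0.840).

(1.254, -0.840)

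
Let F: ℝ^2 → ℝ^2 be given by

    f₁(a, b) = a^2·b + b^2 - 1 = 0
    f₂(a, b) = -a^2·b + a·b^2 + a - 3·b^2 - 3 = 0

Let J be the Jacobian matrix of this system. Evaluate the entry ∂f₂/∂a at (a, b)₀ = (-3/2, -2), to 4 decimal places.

-1.0000

∂f₂/∂a = -2·a·b + b^2 + 1.
At (-3/2, -2) this is -1.0000.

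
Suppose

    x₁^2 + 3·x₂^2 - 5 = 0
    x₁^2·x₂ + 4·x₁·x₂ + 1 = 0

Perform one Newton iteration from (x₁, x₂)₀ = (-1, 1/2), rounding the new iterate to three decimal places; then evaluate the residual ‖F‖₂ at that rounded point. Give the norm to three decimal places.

20.213

At (-1, 1/2): F = (-3.250, -0.500).
Jacobian J = [[2·x₁, 6·x₂], [2·x₁·x₂ + 4·x₂, x₁^2 + 4·x₁]].
At the point, J = [[-2.000, 3.000], [1.000, -3.000]] (det J = 3.000).
Solving J·Δ = −F gives Δ = (-3.750, -1.417).
Then the next iterate is (x₁, x₂)₁ = (-4.750, -0.917).
Re-evaluating at (-4.750, -0.917): F = (20.08517, -2.26681), so ‖F‖₂ = 20.213.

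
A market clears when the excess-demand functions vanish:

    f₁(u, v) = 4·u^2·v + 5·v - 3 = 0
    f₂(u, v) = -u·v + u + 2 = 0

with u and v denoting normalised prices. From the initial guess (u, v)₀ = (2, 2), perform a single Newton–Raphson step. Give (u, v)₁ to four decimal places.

(0.1860, 2.9070)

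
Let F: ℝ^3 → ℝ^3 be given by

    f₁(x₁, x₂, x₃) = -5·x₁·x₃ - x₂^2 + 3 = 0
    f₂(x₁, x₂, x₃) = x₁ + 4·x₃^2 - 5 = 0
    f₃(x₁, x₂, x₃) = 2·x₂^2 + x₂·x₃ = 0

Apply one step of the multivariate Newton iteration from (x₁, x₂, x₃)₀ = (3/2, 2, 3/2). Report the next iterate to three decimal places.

(0.842, 0.927, 1.096)

At (3/2, 2, 3/2): F = (-12.250, 5.500, 11.000).
Jacobian J = [[-5·x₃, -2·x₂, -5·x₁], [1, 0, 8·x₃], [0, 4·x₂ + x₃, x₂]].
At the point, J = [[-7.500, -4.000, -7.500], [1.000, 0.000, 12.000], [0.000, 9.500, 2.000]] (det J = 791.750).
Solving J·Δ = −F gives Δ = (-0.658, -1.073, -0.404).
Then the next iterate is (x₁, x₂, x₃)₁ = (0.842, 0.927, 1.096).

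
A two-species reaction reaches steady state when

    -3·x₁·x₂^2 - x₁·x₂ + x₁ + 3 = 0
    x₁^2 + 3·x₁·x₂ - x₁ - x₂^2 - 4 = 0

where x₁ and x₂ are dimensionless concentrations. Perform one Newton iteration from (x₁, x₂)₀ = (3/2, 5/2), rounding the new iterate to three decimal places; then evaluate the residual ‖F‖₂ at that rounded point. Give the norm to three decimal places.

6.915

At (3/2, 5/2): F = (-27.375, 1.750).
Jacobian J = [[-3·x₂^2 - x₂ + 1, -6·x₁·x₂ - x₁], [2·x₁ + 3·x₂ - 1, 3·x₁ - 2·x₂]].
At the point, J = [[-20.250, -24.000], [9.500, -0.500]] (det J = 238.125).
Solving J·Δ = −F gives Δ = (-0.234, -0.943).
Then the next iterate is (x₁, x₂)₁ = (1.266, 1.557).
Re-evaluating at (1.266, 1.557): F = (-6.91246, -0.17401), so ‖F‖₂ = 6.915.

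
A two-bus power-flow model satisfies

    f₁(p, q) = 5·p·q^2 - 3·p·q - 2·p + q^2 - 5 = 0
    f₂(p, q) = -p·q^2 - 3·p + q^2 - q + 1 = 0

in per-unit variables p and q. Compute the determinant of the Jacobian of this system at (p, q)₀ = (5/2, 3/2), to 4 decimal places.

147.1250

J = [[5·q^2 - 3·q - 2, 10·p·q - 3·p + 2·q], [-q^2 - 3, -2·p·q + 2·q - 1]].
At the point, J = [[4.7500, 33.0000], [-5.2500, -5.5000]].
det J = 147.1250.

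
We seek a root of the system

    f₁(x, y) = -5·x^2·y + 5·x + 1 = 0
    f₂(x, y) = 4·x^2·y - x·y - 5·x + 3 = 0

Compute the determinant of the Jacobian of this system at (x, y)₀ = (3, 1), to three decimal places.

J = [[-10·x·y + 5, -5·x^2], [8·x·y - y - 5, 4·x^2 - x]].
At the point, J = [[-25.000, -45.000], [18.000, 33.000]].
det J = -15.000.

-15.000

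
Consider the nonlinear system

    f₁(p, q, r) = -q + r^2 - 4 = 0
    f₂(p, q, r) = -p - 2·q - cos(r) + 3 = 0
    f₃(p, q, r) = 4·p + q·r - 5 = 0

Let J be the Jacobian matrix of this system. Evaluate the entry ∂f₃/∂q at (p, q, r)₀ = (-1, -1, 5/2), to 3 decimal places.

2.500

∂f₃/∂q = r.
At (-1, -1, 5/2) this is 2.500.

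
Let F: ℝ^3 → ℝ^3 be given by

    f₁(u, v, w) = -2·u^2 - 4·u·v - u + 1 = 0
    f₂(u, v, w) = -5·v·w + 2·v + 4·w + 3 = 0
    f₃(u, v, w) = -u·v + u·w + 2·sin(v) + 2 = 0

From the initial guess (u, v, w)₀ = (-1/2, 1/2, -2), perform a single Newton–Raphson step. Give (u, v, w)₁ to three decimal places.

(2.229, 0.865, -5.585)

At (-1/2, 1/2, -2): F = (2.000, 1.000, 4.20885).
Jacobian J = [[-4·u - 4·v - 1, -4·u, 0], [0, -5·w + 2, -5·v + 4], [-v + w, -u + 2·cos(v), u]].
At the point, J = [[-1.000, 2.000, 0.000], [0.000, 12.000, 1.500], [-2.500, 2.25517, -0.500]] (det J = 1.88275).
Solving J·Δ = −F gives Δ = (2.729, 0.365, -3.585).
Then the next iterate is (u, v, w)₁ = (2.229, 0.865, -5.585).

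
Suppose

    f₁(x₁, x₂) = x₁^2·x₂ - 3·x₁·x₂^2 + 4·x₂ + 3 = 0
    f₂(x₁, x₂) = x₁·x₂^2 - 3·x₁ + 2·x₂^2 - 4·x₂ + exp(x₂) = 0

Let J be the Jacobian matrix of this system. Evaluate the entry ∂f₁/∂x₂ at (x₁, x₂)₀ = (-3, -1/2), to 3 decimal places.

4.000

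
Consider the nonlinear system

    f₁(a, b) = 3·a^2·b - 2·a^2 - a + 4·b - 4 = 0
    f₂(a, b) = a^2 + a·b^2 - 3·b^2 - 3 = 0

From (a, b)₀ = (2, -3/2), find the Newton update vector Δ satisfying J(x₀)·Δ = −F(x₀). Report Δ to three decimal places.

At (2, -3/2): F = (-38.000, -1.250).
Jacobian J = [[6·a·b - 4·a - 1, 3·a^2 + 4], [2·a + b^2, 2·a·b - 6·b]].
At the point, J = [[-27.000, 16.000], [6.250, 3.000]] (det J = -181.000).
Solving J·Δ = −F gives Δ = (-0.519, 1.499).

(-0.519, 1.499)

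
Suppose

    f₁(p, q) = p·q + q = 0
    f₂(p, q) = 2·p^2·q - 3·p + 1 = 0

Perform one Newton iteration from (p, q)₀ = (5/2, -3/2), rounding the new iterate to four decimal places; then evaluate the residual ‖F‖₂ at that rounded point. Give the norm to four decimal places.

6.7276

At (5/2, -3/2): F = (-5.2500, -25.2500).
Jacobian J = [[q, p + 1], [4·p·q - 3, 2·p^2]].
At the point, J = [[-1.5000, 3.5000], [-18.0000, 12.5000]] (det J = 44.2500).
Solving J·Δ = −F gives Δ = (-0.5141, 1.2797).
Then the next iterate is (p, q)₁ = (1.9859, -0.2203).
Re-evaluating at (1.9859, -0.2203): F = (-0.657794, -6.695338), so ‖F‖₂ = 6.7276.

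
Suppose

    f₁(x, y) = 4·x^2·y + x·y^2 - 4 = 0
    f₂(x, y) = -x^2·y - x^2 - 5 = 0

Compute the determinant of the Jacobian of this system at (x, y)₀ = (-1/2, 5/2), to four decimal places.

6.1875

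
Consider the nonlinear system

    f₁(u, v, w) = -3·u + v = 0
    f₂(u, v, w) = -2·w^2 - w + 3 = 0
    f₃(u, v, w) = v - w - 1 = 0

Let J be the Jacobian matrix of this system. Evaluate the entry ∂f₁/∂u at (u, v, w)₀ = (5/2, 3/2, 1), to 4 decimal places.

-3.0000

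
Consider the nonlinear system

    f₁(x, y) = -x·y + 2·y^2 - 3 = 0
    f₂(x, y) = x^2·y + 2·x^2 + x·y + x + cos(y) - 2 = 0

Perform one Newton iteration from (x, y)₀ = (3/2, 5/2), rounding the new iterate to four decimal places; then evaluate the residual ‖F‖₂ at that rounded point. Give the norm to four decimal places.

3.5541

At (3/2, 5/2): F = (5.7500, 12.573856).
Jacobian J = [[-y, -x + 4·y], [2·x·y + 4·x + y + 1, x^2 + x - sin(y)]].
At the point, J = [[-2.5000, 8.5000], [17.0000, 3.151528]] (det J = -152.378820).
Solving J·Δ = −F gives Δ = (-0.5825, -0.8478).
Then the next iterate is (x, y)₁ = (0.9175, 1.6522).
Re-evaluating at (0.9175, 1.6522): F = (0.943636, 3.426524), so ‖F‖₂ = 3.5541.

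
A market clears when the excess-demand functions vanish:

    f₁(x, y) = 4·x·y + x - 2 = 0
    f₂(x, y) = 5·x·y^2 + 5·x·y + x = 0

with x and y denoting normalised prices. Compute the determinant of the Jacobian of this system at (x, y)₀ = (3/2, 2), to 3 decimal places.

J = [[4·y + 1, 4·x], [5·y^2 + 5·y + 1, 10·x·y + 5·x]].
At the point, J = [[9.000, 6.000], [31.000, 37.500]].
det J = 151.500.

151.500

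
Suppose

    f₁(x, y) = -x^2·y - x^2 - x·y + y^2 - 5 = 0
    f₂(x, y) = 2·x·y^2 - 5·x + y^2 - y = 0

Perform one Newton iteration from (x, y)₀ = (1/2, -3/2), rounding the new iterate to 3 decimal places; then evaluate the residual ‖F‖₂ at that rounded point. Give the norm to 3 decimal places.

3.120

At (1/2, -3/2): F = (-1.875, 3.500).
Jacobian J = [[-2·x·y - 2·x - y, -x^2 - x + 2·y], [2·y^2 - 5, 4·x·y + 2·y - 1]].
At the point, J = [[2.000, -3.750], [-0.500, -7.000]] (det J = -15.875).
Solving J·Δ = −F gives Δ = (1.654, 0.382).
Then the next iterate is (x, y)₁ = (2.154, -1.118).
Re-evaluating at (2.154, -1.118): F = (-0.79442, -3.01740), so ‖F‖₂ = 3.120.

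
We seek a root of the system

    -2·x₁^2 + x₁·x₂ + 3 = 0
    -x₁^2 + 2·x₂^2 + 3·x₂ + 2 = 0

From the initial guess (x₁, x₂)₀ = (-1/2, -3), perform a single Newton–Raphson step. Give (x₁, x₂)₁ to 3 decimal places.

(2.724, -1.447)

At (-1/2, -3): F = (4.000, 10.750).
Jacobian J = [[-4·x₁ + x₂, x₁], [-2·x₁, 4·x₂ + 3]].
At the point, J = [[-1.000, -0.500], [1.000, -9.000]] (det J = 9.500).
Solving J·Δ = −F gives Δ = (3.224, 1.553).
Then the next iterate is (x₁, x₂)₁ = (2.724, -1.447).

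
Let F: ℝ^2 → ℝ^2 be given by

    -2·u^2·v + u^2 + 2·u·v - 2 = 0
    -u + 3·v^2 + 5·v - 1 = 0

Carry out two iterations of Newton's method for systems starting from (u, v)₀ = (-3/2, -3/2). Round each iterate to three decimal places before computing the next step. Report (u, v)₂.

(-0.402, -1.779)

At (-3/2, -3/2): F = (11.500, -0.250).
Jacobian J = [[-4·u·v + 2·u + 2·v, -2·u^2 + 2·u], [-1, 6·v + 5]].
At the point, J = [[-15.000, -7.500], [-1.000, -4.000]] (det J = 52.500).
Solving J·Δ = −F gives Δ = (0.912, -0.290).
Then the next iterate is (u, v)₁ = (-0.588, -1.790).
Round to (-0.588, -1.790) and repeat: F = (1.68855, 0.25030), J = [[-8.96608, -1.86749], [-1.000, -5.740]].
Δ = (0.186, 0.011), so (u, v)₂ = (-0.402, -1.779).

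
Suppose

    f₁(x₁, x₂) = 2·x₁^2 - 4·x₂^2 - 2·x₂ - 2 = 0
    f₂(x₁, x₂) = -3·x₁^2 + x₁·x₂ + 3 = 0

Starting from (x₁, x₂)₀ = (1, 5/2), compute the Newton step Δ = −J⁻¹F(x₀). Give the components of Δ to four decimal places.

At (1, 5/2): F = (-30.0000, 2.5000).
Jacobian J = [[4·x₁, -8·x₂ - 2], [-6·x₁ + x₂, x₁]].
At the point, J = [[4.0000, -22.0000], [-3.5000, 1.0000]] (det J = -73.0000).
Solving J·Δ = −F gives Δ = (0.3425, -1.3014).

(0.3425, -1.3014)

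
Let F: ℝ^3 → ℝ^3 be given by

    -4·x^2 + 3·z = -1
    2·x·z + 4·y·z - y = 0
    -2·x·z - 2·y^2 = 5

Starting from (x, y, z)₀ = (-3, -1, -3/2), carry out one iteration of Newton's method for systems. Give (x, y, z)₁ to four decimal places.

At (-3, -1, -3/2): F = (-39.5000, 16.0000, -16.0000).
Jacobian J = [[-8·x, 0, 3], [2·z, 4·z - 1, 2·x + 4·y], [-2·z, -4·y, -2·x]].
At the point, J = [[24.0000, 0.0000, 3.0000], [-3.0000, -7.0000, -10.0000], [3.0000, 4.0000, 6.0000]] (det J = -21.0000).
Solving J·Δ = −F gives Δ = (-3.0952, -50.5714, 37.9286).
Then the next iterate is (x, y, z)₁ = (-6.0952, -51.5714, 36.4286).

(-6.0952, -51.5714, 36.4286)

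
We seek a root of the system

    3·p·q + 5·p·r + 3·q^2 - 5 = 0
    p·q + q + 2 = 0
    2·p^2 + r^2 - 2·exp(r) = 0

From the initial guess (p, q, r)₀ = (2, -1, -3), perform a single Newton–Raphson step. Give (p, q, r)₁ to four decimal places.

(-0.1072, -1.3691, -2.9930)

At (2, -1, -3): F = (-38.0000, -1.0000, 16.900426).
Jacobian J = [[3·q + 5·r, 3·p + 6·q, 5·p], [q, p + 1, 0], [4·p, 0, 2·r - 2·exp(r)]].
At the point, J = [[-18.0000, 0.0000, 10.0000], [-1.0000, 3.0000, 0.0000], [8.0000, 0.0000, -6.099574]] (det J = 89.377003).
Solving J·Δ = −F gives Δ = (-2.1072, -0.3691, 0.0070).
Then the next iterate is (p, q, r)₁ = (-0.1072, -1.3691, -2.9930).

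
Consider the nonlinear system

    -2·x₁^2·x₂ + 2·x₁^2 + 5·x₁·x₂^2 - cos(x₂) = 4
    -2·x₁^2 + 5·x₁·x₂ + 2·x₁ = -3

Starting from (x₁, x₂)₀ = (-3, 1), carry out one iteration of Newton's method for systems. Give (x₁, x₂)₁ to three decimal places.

At (-3, 1): F = (-19.54030, -36.000).
Jacobian J = [[-4·x₁·x₂ + 4·x₁ + 5·x₂^2, -2·x₁^2 + 10·x₁·x₂ + sin(x₂)], [-4·x₁ + 5·x₂ + 2, 5·x₁]].
At the point, J = [[5.000, -47.15853], [19.000, -15.000]] (det J = 821.01205).
Solving J·Δ = −F gives Δ = (1.711, -0.233).
Then the next iterate is (x₁, x₂)₁ = (-1.289, 0.767).

(-1.289, 0.767)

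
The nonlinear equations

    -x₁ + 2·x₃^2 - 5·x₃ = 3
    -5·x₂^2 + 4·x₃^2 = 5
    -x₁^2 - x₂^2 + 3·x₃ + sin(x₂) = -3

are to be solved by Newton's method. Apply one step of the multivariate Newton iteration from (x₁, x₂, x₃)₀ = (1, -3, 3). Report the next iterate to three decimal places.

At (1, -3, 3): F = (-1.000, -14.000, 1.85888).
Jacobian J = [[-1, 0, 4·x₃ - 5], [0, -10·x₂, 8·x₃], [-2·x₁, -2·x₂ + cos(x₂), 3]].
At the point, J = [[-1.000, 0.000, 7.000], [0.000, 30.000, 24.000], [-2.000, 5.01001, 3.000]] (det J = 450.24018).
Solving J·Δ = −F gives Δ = (1.890, 0.136, 0.413).
Then the next iterate is (x₁, x₂, x₃)₁ = (2.890, -2.864, 3.413).

(2.890, -2.864, 3.413)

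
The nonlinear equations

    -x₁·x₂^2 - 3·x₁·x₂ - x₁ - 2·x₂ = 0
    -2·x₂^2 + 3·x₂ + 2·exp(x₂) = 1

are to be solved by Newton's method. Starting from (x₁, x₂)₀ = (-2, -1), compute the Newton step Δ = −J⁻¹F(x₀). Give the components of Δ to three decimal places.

At (-2, -1): F = (0.000, -5.26424).
Jacobian J = [[-x₂^2 - 3·x₂ - 1, -2·x₁·x₂ - 3·x₁ - 2], [0, -4·x₂ + 2·exp(x₂) + 3]].
At the point, J = [[1.000, 0.000], [0.000, 7.73576]] (det J = 7.73576).
Solving J·Δ = −F gives Δ = (0.000, 0.681).

(0.000, 0.681)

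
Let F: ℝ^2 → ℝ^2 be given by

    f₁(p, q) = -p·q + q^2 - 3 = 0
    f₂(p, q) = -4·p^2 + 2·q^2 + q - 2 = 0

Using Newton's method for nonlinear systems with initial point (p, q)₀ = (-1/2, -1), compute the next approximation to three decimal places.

(-2.000, -3.667)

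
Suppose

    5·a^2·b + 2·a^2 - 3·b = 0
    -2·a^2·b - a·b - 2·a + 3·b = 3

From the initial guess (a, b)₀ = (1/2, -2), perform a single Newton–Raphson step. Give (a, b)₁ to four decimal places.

At (1/2, -2): F = (4.0000, -8.0000).
Jacobian J = [[10·a·b + 4·a, 5·a^2 - 3], [-4·a·b - b - 2, -2·a^2 - a + 3]].
At the point, J = [[-8.0000, -1.7500], [4.0000, 2.0000]] (det J = -9.0000).
Solving J·Δ = −F gives Δ = (-0.6667, 5.3333).
Then the next iterate is (a, b)₁ = (-0.1667, 3.3333).

(-0.1667, 3.3333)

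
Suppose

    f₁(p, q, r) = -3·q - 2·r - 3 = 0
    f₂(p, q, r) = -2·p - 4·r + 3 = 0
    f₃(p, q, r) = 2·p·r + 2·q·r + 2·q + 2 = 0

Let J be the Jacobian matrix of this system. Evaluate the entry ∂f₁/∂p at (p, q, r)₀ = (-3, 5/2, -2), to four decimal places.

∂f₁/∂p = 0.
At (-3, 5/2, -2) this is 0.0000.

0.0000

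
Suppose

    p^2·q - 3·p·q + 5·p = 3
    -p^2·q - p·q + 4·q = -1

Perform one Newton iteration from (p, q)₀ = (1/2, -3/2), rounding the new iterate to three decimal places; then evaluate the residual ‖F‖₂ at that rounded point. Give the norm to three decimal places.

At (1/2, -3/2): F = (1.375, -3.875).
Jacobian J = [[2·p·q - 3·q + 5, p^2 - 3·p], [-2·p·q - q, -p^2 - p + 4]].
At the point, J = [[8.000, -1.250], [3.000, 3.250]] (det J = 29.750).
Solving J·Δ = −F gives Δ = (0.013, 1.181).
Then the next iterate is (p, q)₁ = (0.513, -0.319).
Re-evaluating at (0.513, -0.319): F = (-0.02801, -0.02840), so ‖F‖₂ = 0.040.

0.040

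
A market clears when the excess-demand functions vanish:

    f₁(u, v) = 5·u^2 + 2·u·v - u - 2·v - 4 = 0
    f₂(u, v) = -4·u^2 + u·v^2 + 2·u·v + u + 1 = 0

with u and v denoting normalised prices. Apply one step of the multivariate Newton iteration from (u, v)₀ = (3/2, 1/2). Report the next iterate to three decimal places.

At (3/2, 1/2): F = (6.250, -4.625).
Jacobian J = [[10·u + 2·v - 1, 2·u - 2], [-8·u + v^2 + 2·v + 1, 2·u·v + 2·u]].
At the point, J = [[15.000, 1.000], [-9.750, 4.500]] (det J = 77.250).
Solving J·Δ = −F gives Δ = (-0.424, 0.109).
Then the next iterate is (u, v)₁ = (1.076, 0.609).

(1.076, 0.609)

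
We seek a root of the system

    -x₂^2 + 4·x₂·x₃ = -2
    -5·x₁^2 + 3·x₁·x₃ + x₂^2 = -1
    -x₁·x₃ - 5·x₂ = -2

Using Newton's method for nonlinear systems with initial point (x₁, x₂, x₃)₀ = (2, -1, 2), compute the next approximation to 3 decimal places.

(1.515, -0.253, 2.117)

At (2, -1, 2): F = (-7.000, -6.000, 3.000).
Jacobian J = [[0, -2·x₂ + 4·x₃, 4·x₂], [-10·x₁ + 3·x₃, 2·x₂, 3·x₁], [-x₃, -5, -x₁]].
At the point, J = [[0.000, 10.000, -4.000], [-14.000, -2.000, 6.000], [-2.000, -5.000, -2.000]] (det J = -664.000).
Solving J·Δ = −F gives Δ = (-0.485, 0.747, 0.117).
Then the next iterate is (x₁, x₂, x₃)₁ = (1.515, -0.253, 2.117).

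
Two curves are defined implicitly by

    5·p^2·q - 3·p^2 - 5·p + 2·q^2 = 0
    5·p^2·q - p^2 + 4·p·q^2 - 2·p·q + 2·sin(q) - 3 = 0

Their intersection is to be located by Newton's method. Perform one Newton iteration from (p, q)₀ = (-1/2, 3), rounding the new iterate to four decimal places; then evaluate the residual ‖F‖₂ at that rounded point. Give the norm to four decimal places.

At (-1/2, 3): F = (23.5000, -14.217760).
Jacobian J = [[10·p·q - 6·p - 5, 5·p^2 + 4·q], [10·p·q - 2·p + 4·q^2 - 2·q, 5·p^2 + 8·p·q - 2·p + 2·cos(q)]].
At the point, J = [[-17.0000, 13.2500], [16.0000, -11.729985]] (det J = -12.590255).
Solving J·Δ = −F gives Δ = (-6.9315, -10.6668).
Then the next iterate is (p, q)₁ = (-7.4315, -7.6668).
Re-evaluating at (-7.4315, -7.6668): F = (-2128.043620, -4038.512089), so ‖F‖₂ = 4564.8822.

4564.8822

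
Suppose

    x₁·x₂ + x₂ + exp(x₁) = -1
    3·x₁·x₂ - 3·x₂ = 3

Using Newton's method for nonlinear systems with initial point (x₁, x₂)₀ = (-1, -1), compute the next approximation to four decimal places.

At (-1, -1): F = (1.367879, 3.0000).
Jacobian J = [[x₂ + exp(x₁), x₁ + 1], [3·x₂, 3·x₁ - 3]].
At the point, J = [[-0.632121, 0.0000], [-3.0000, -6.0000]] (det J = 3.792723).
Solving J·Δ = −F gives Δ = (2.1640, -0.5820).
Then the next iterate is (x₁, x₂)₁ = (1.1640, -1.5820).

(1.1640, -1.5820)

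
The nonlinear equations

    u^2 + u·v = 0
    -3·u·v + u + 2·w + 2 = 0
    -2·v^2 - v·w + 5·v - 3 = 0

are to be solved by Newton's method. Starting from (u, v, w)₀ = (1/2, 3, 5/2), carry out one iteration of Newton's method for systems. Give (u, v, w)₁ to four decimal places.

(0.1082, 2.6341, -0.8415)

At (1/2, 3, 5/2): F = (1.7500, 3.0000, -13.5000).
Jacobian J = [[2·u + v, u, 0], [-3·v + 1, -3·u, 2], [0, -4·v - w + 5, -v]].
At the point, J = [[4.0000, 0.5000, 0.0000], [-8.0000, -1.5000, 2.0000], [0.0000, -9.5000, -3.0000]] (det J = 82.0000).
Solving J·Δ = −F gives Δ = (-0.3918, -0.3659, -3.3415).
Then the next iterate is (u, v, w)₁ = (0.1082, 2.6341, -0.8415).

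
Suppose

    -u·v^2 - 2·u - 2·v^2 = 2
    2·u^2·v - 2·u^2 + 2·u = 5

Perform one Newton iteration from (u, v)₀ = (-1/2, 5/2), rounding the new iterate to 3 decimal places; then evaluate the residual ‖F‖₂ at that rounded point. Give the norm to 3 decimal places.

165.963

At (-1/2, 5/2): F = (-10.375, -5.250).
Jacobian J = [[-v^2 - 2, -2·u·v - 4·v], [4·u·v - 4·u + 2, 2·u^2]].
At the point, J = [[-8.250, -7.500], [-1.000, 0.500]] (det J = -11.625).
Solving J·Δ = −F gives Δ = (-3.833, 2.833).
Then the next iterate is (u, v)₁ = (-4.333, 5.333).
Re-evaluating at (-4.333, 5.333): F = (73.01859, 149.03719), so ‖F‖₂ = 165.963.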